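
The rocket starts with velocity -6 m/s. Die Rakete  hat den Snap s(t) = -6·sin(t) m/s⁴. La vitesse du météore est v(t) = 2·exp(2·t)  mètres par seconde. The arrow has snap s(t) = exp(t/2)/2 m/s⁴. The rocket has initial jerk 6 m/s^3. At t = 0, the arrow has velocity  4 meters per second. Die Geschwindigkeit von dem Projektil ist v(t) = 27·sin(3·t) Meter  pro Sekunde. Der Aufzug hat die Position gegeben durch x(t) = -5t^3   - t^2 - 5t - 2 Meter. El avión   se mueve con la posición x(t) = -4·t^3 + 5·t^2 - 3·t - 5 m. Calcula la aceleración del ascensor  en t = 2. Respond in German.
Ausgehend von der Position x(t) = -5·t^3 - t^2 - 5·t - 2, nehmen wir 2 Ableitungen. Durch Ableiten von der Position erhalten wir die Geschwindigkeit: v(t) = -15·t^2 - 2·t - 5. Mit d/dt von v(t) finden wir a(t) = -30·t - 2. Aus der Gleichung für die Beschleunigung a(t) = -30·t - 2, setzen wir t = 2 ein und erhalten a = -62.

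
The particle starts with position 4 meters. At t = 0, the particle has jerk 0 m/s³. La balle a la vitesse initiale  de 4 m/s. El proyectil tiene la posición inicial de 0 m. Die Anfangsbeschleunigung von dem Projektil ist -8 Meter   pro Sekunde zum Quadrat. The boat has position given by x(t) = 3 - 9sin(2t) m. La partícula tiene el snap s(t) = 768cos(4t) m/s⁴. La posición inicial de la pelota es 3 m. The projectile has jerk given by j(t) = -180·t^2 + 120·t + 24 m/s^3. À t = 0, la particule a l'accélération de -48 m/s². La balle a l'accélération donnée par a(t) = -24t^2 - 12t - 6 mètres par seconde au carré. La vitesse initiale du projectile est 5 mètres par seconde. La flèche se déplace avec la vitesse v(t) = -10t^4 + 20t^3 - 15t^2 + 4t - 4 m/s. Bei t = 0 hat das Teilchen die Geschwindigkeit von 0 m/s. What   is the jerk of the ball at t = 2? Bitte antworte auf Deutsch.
Ausgehend von der Beschleunigung a(t) = -24·t^2 - 12·t - 6, nehmen wir 1 Ableitung. Die Ableitung von der Beschleunigung ergibt den Ruck: j(t) = -48·t - 12. Wir haben den Ruck j(t) = -48·t - 12. Durch Einsetzen von t = 2: j(2) = -108.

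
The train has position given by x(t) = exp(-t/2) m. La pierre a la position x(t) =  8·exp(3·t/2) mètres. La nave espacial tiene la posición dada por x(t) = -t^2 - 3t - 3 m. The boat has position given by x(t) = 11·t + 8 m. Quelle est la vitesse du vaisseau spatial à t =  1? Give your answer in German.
Ausgehend von der Position x(t) = -t^2 - 3·t - 3, nehmen wir 1 Ableitung. Die Ableitung von der Position ergibt die Geschwindigkeit: v(t) = -2·t - 3. Wir haben die Geschwindigkeit v(t) = -2·t - 3. Durch Einsetzen von t = 1: v(1) = -5.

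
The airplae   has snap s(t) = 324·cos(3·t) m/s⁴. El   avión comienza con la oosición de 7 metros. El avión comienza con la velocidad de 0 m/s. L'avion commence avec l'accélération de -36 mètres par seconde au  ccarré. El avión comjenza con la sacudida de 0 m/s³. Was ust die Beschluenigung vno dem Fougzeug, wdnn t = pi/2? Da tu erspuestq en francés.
En partant du snap s(t) = 324·cos(3·t), nous prenons 2 intégrales. L'intégrale du snap, avec j(0) = 0, donne le jerk: j(t) = 108·sin(3·t). La primitive du jerk est l'accélération. En utilisant a(0) = -36, nous obtenons a(t) = -36·cos(3·t). De l'équation de l'accélération a(t) = -36·cos(3·t), nous substituons t = pi/2 pour obtenir a = 0.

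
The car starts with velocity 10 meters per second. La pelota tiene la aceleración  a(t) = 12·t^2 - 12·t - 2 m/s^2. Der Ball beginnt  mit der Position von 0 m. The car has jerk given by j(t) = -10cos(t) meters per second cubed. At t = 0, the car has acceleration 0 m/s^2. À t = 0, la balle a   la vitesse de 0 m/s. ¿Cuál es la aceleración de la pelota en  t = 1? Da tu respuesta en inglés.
We have acceleration a(t) = 12·t^2 - 12·t - 2. Substituting t = 1: a(1) = -2.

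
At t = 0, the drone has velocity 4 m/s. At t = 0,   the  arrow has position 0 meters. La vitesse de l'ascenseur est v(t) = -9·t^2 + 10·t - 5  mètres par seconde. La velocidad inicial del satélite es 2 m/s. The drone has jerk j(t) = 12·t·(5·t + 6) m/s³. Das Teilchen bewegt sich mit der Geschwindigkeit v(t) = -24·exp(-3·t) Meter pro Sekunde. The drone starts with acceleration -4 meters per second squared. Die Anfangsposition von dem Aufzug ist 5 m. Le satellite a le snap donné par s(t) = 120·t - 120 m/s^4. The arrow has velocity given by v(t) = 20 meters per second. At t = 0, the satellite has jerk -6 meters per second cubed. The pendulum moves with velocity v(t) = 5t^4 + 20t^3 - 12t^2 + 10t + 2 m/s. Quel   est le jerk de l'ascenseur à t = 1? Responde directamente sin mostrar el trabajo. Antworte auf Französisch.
Le jerk à t = 1 est j = -18.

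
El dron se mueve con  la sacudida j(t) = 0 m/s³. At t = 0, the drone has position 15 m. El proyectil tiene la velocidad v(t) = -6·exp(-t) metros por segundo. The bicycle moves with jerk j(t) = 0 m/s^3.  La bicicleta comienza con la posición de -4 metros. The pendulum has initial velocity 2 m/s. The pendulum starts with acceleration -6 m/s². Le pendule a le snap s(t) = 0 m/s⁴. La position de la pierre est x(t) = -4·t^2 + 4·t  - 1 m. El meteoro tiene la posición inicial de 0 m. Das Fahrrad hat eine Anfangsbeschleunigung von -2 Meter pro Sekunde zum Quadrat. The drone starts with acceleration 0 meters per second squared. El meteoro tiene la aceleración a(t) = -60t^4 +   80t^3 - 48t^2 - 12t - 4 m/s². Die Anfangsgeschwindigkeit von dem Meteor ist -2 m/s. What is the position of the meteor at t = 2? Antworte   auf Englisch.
To find the answer, we compute 2 integrals of a(t) = -60·t^4 + 80·t^3 - 48·t^2 - 12·t - 4. The integral of acceleration is velocity. Using v(0) = -2, we get v(t) = -12·t^5 + 20·t^4 - 16·t^3 - 6·t^2 - 4·t - 2. The integral of velocity is position. Using x(0) = 0, we get x(t) = -2·t^6 + 4·t^5 - 4·t^4 - 2·t^3 - 2·t^2 - 2·t. From the given position equation x(t) = -2·t^6 + 4·t^5 - 4·t^4 - 2·t^3 - 2·t^2 - 2·t, we substitute t = 2 to get x = -92.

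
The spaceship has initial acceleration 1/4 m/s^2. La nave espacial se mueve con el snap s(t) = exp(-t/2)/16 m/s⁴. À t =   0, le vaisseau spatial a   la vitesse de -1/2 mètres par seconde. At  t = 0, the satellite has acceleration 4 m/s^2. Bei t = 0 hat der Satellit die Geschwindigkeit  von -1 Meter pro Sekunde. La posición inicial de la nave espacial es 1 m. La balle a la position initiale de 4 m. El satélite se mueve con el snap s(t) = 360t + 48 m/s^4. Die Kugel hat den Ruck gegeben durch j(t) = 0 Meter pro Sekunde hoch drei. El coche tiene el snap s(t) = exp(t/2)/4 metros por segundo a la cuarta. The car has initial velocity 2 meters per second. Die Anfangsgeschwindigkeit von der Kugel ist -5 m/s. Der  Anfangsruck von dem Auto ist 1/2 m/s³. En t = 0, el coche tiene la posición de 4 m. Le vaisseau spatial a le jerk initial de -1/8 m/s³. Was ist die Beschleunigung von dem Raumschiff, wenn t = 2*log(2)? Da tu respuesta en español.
Para resolver esto, necesitamos tomar 2 antiderivadas de nuestra ecuación del snap s(t) = exp(-t/2)/16. Integrando el snap y usando la condición inicial j(0) = -1/8, obtenemos j(t) = -exp(-t/2)/8. La integral de la sacudida, con a(0) = 1/4, da la aceleración: a(t) = exp(-t/2)/4. Usando a(t) = exp(-t/2)/4 y sustituyendo t = 2*log(2), encontramos a = 1/8.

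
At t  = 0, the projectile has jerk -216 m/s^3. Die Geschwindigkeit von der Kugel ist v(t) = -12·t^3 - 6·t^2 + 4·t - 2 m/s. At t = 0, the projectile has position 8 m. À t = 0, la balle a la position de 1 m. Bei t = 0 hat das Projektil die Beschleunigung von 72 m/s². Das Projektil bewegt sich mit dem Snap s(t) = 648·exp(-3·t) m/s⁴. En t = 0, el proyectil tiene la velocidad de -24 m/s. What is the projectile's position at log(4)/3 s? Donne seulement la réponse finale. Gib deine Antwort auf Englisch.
The answer is 2.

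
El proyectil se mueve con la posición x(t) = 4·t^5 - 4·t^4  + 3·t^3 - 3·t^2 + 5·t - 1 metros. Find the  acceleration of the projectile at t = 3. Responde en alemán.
Um dies zu lösen, müssen wir 2 Ableitungen unserer Gleichung für die Position x(t) = 4·t^5 - 4·t^4 + 3·t^3 - 3·t^2 + 5·t - 1 nehmen. Durch Ableiten von der Position erhalten wir die Geschwindigkeit: v(t) = 20·t^4 - 16·t^3 + 9·t^2 - 6·t + 5. Mit d/dt von v(t) finden wir a(t) = 80·t^3 - 48·t^2 + 18·t - 6. Aus der Gleichung für die Beschleunigung a(t) = 80·t^3 - 48·t^2 + 18·t - 6, setzen wir t = 3 ein und erhalten a = 1776.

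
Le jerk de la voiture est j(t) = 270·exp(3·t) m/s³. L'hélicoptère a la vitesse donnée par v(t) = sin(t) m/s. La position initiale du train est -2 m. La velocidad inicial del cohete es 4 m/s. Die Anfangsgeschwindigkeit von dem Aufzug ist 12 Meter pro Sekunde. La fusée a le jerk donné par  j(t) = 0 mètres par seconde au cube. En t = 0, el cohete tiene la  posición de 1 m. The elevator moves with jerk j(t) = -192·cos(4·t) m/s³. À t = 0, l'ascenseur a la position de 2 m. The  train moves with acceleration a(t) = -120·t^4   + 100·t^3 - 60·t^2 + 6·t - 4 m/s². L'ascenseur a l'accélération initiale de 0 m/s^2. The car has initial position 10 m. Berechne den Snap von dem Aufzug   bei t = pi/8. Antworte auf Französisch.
En partant du jerk j(t) = -192·cos(4·t), nous prenons 1 dérivée. En prenant d/dt de j(t), nous trouvons s(t) = 768·sin(4·t). Nous avons le snap s(t) = 768·sin(4·t). En substituant t = pi/8: s(pi/8) = 768.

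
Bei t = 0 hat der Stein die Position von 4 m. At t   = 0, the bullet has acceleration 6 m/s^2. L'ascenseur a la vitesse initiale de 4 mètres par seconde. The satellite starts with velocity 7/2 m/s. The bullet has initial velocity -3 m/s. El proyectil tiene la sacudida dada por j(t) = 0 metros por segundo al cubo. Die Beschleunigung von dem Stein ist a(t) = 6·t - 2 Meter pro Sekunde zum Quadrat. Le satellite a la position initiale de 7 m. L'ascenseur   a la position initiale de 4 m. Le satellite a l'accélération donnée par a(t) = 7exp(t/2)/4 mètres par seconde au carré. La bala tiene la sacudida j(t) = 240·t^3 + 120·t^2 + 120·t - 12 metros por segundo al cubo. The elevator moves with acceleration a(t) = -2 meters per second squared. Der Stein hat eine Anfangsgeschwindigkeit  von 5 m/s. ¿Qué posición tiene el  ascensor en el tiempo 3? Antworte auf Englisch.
To solve this, we need to take 2 antiderivatives of our acceleration equation a(t) = -2. Integrating acceleration and using the initial condition v(0) = 4, we get v(t) = 4 - 2·t. The integral of velocity, with x(0) = 4, gives position: x(t) = -t^2 + 4·t + 4. From the given position equation x(t) = -t^2 + 4·t + 4, we substitute t = 3 to get x = 7.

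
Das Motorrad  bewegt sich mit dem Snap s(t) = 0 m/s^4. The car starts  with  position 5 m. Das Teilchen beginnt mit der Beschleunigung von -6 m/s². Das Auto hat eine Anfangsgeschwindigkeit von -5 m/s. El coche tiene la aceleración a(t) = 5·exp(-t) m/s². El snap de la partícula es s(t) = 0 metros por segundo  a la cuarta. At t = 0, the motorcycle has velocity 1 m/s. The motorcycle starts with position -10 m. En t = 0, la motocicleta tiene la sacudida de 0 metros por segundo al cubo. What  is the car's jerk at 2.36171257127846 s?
Starting from acceleration a(t) = 5·exp(-t), we take 1 derivative. The derivative of acceleration gives jerk: j(t) = -5·exp(-t). From the given jerk equation j(t) = -5·exp(-t), we substitute t = 2.36171257127846 to get j = -0.471293301087483.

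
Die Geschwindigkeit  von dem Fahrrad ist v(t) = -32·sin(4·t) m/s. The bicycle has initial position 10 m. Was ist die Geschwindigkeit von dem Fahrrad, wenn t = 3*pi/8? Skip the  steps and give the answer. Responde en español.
La velocidad en t = 3*pi/8 es v = 32.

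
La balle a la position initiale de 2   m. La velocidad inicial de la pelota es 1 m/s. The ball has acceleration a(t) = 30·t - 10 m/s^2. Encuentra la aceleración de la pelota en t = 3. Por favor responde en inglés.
We have acceleration a(t) = 30·t - 10. Substituting t = 3: a(3) = 80.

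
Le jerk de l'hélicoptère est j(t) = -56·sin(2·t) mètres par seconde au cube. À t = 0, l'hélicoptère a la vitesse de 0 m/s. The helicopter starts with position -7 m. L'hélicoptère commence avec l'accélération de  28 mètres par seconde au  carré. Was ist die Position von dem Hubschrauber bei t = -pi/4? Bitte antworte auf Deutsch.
Wir müssen unsere Gleichung für den Ruck j(t) = -56·sin(2·t) 3-mal integrieren. Mit ∫j(t)dt und Anwendung von a(0) = 28, finden wir a(t) = 28·cos(2·t). Mit ∫a(t)dt und Anwendung von v(0) = 0, finden wir v(t) = 14·sin(2·t). Mit ∫v(t)dt und Anwendung von x(0) = -7, finden wir x(t) = -7·cos(2·t). Wir haben die Position x(t) = -7·cos(2·t). Durch Einsetzen von t = -pi/4: x(-pi/4) = 0.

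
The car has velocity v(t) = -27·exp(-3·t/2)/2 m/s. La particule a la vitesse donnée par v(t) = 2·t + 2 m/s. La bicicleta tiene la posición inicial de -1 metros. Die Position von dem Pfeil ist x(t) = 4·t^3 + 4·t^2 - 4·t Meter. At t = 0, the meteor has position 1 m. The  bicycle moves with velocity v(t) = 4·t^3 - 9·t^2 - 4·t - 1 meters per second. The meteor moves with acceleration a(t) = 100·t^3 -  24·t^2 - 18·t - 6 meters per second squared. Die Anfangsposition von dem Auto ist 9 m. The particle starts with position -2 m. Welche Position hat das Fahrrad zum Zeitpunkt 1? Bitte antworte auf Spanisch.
Partiendo de la velocidad v(t) = 4·t^3 - 9·t^2 - 4·t - 1, tomamos 1 integral. La antiderivada de la velocidad, con x(0) = -1, da la posición: x(t) = t^4 - 3·t^3 - 2·t^2 - t - 1. Usando x(t) = t^4 - 3·t^3 - 2·t^2 - t - 1 y sustituyendo t = 1, encontramos x = -6.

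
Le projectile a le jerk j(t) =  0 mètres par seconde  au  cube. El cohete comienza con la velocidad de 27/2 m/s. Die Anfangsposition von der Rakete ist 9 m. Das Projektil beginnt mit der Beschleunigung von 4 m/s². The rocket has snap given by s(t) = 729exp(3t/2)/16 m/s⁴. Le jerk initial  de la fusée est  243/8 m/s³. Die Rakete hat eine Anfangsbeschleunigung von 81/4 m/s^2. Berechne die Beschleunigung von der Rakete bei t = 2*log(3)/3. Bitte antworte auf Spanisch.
Debemos encontrar la antiderivada de nuestra ecuación del snap s(t) = 729·exp(3·t/2)/16 2 veces. Integrando el snap y usando la condición inicial j(0) = 243/8, obtenemos j(t) = 243·exp(3·t/2)/8. La antiderivada de la sacudida, con a(0) = 81/4, da la aceleración: a(t) = 81·exp(3·t/2)/4. Tenemos la aceleración a(t) = 81·exp(3·t/2)/4. Sustituyendo t = 2*log(3)/3: a(2*log(3)/3) = 243/4.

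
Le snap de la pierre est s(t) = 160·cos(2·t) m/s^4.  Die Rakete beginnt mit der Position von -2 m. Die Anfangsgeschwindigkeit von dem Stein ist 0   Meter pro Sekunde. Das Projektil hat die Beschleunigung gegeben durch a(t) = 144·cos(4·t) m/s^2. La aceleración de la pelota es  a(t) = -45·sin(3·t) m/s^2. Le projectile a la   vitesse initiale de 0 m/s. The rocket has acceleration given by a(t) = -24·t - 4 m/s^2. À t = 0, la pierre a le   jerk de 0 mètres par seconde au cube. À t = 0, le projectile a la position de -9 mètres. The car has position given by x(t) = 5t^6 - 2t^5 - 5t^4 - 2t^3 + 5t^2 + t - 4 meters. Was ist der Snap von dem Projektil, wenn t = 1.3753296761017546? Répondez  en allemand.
Um dies zu lösen, müssen wir 2 Ableitungen unserer Gleichung für die Beschleunigung a(t) = 144·cos(4·t) nehmen. Mit d/dt von a(t) finden wir j(t) = -576·sin(4·t). Die Ableitung von dem Ruck ergibt den Snap: s(t) = -2304·cos(4·t). Wir haben den Snap s(t) = -2304·cos(4·t). Durch Einsetzen von t = 1.3753296761017546: s(1.3753296761017546) = -1634.91737927409.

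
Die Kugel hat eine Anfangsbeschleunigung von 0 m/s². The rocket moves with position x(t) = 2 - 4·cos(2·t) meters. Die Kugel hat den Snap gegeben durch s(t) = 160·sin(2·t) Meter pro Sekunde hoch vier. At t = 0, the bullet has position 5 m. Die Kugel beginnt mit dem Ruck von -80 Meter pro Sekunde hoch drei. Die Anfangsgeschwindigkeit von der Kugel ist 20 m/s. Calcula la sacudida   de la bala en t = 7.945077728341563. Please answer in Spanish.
Debemos encontrar la antiderivada de nuestra ecuación del snap s(t) = 160·sin(2·t) 1 vez. La antiderivada del snap es la sacudida. Usando j(0) = -80, obtenemos j(t) = -80·cos(2·t). De la ecuación de la sacudida j(t) = -80·cos(2·t), sustituimos t = 7.945077728341563 para obtener j = 78.6759089971887.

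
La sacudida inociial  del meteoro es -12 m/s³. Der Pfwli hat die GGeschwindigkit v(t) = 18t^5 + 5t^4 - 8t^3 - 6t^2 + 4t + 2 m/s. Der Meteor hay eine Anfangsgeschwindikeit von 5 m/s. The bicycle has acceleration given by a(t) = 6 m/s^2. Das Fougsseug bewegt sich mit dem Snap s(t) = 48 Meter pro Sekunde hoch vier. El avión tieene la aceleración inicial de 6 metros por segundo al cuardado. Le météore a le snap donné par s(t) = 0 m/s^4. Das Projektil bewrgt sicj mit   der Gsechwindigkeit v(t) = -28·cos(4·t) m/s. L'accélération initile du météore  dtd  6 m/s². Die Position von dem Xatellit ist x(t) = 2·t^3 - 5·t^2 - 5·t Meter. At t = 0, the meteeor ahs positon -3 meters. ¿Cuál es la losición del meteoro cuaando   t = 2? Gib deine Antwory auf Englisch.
We must find the integral of our snap equation s(t) = 0 4 times. The antiderivative of snap, with j(0) = -12, gives jerk: j(t) = -12. Finding the antiderivative of j(t) and using a(0) = 6: a(t) = 6 - 12·t. Finding the integral of a(t) and using v(0) = 5: v(t) = -6·t^2 + 6·t + 5. The antiderivative of velocity is position. Using x(0) = -3, we get x(t) = -2·t^3 + 3·t^2 + 5·t - 3. We have position x(t) = -2·t^3 + 3·t^2 + 5·t - 3. Substituting t = 2: x(2) = 3.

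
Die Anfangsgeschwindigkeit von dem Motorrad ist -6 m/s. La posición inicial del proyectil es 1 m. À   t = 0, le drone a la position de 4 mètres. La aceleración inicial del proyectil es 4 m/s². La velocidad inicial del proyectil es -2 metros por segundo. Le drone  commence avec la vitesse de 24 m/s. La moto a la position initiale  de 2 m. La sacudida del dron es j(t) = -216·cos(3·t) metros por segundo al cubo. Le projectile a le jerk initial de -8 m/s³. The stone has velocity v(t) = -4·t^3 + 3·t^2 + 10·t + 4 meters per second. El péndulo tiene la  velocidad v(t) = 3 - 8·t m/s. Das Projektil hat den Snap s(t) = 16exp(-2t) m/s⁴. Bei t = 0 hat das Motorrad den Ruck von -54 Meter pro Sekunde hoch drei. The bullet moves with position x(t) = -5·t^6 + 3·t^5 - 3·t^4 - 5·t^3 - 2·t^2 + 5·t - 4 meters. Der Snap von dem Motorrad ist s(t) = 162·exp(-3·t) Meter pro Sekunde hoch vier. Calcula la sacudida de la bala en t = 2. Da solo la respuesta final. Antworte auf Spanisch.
La respuesta es -4254.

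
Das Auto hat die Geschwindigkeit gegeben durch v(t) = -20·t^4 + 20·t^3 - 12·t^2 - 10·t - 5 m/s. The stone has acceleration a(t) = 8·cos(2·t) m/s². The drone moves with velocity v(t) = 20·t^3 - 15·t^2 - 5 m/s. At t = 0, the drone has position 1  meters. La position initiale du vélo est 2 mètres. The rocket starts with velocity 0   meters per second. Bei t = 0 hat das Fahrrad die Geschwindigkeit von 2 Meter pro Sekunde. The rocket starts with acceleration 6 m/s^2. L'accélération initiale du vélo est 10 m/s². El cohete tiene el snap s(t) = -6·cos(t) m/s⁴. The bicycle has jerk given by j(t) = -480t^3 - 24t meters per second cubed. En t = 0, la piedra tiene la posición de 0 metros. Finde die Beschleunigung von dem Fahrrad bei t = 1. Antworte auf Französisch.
En partant du jerk j(t) = -480·t^3 - 24·t, nous prenons 1 intégrale. L'intégrale du jerk est l'accélération. En utilisant a(0) = 10, nous obtenons a(t) = -120·t^4 - 12·t^2 + 10. Nous avons l'accélération a(t) = -120·t^4 - 12·t^2 + 10. En substituant t = 1: a(1) = -122.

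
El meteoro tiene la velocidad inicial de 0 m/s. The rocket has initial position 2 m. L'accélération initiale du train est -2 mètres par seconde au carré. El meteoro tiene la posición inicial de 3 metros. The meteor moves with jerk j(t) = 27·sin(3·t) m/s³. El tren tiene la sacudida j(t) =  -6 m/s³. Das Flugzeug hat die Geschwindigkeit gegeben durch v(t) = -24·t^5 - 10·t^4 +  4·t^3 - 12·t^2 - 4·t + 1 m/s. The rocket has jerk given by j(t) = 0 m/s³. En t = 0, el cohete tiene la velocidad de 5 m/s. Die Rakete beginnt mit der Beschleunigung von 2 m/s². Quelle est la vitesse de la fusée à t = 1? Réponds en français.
Nous devons intégrer notre équation du jerk j(t) = 0 2 fois. L'intégrale du jerk est l'accélération. En utilisant a(0) = 2, nous obtenons a(t) = 2. La primitive de l'accélération, avec v(0) = 5, donne la vitesse: v(t) = 2·t + 5. Nous avons la vitesse v(t) = 2·t + 5. En substituant t = 1: v(1) = 7.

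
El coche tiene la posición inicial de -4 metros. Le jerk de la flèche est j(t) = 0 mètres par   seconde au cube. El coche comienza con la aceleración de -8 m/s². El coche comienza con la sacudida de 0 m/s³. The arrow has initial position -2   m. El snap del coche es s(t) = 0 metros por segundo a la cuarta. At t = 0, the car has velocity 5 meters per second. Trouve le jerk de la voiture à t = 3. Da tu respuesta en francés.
Pour résoudre ceci, nous devons prendre 1 intégrale de notre équation du snap s(t) = 0. En intégrant le snap et en utilisant la condition initiale j(0) = 0, nous obtenons j(t) = 0. En utilisant j(t) = 0 et en substituant t = 3, nous trouvons j = 0.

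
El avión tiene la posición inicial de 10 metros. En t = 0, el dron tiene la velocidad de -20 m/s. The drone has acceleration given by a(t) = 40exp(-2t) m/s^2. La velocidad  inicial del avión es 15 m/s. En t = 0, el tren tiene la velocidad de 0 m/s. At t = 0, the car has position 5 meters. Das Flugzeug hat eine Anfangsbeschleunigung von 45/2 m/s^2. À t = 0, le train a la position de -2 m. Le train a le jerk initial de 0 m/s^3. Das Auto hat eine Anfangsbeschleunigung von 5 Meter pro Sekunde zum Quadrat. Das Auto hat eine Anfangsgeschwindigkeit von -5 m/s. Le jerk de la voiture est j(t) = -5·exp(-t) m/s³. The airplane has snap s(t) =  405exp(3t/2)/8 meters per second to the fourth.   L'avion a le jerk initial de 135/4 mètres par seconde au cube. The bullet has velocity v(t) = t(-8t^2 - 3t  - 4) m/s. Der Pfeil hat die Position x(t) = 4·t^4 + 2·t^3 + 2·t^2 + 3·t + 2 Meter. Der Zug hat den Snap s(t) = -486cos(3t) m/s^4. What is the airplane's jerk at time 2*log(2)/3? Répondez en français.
Nous devons intégrer notre équation du snap s(t) = 405·exp(3·t/2)/8 1 fois. En intégrant le snap et en utilisant la condition initiale j(0) = 135/4, nous obtenons j(t) = 135·exp(3·t/2)/4. Nous avons le jerk j(t) = 135·exp(3·t/2)/4. En substituant t = 2*log(2)/3: j(2*log(2)/3) = 135/2.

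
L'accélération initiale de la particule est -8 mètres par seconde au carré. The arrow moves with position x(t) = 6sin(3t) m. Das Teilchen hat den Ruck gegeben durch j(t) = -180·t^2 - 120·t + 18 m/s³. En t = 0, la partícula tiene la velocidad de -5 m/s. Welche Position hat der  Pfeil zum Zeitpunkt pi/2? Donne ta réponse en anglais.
Using x(t) = 6·sin(3·t) and substituting t = pi/2, we find x = -6.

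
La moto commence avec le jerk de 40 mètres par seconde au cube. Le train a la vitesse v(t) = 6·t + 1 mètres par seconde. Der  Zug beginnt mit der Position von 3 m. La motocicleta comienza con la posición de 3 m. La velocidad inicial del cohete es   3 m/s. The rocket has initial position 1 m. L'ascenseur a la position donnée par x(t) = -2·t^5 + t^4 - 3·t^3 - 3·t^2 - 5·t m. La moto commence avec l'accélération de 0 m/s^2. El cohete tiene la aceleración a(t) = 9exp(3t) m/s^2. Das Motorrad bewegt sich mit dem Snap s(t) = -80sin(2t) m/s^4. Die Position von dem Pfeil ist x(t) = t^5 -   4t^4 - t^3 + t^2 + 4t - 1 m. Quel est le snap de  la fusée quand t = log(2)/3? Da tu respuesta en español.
Debemos derivar nuestra ecuación de la aceleración a(t) = 9·exp(3·t) 2 veces. Tomando d/dt de a(t), encontramos j(t) = 27·exp(3·t). Tomando d/dt de j(t), encontramos s(t) = 81·exp(3·t). Usando s(t) = 81·exp(3·t) y sustituyendo t = log(2)/3, encontramos s = 162.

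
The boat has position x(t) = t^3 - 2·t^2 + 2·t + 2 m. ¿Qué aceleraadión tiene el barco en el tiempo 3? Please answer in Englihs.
To solve this, we need to take 2 derivatives of our position equation x(t) = t^3 - 2·t^2 + 2·t + 2. Taking d/dt of x(t), we find v(t) = 3·t^2 - 4·t + 2. Differentiating velocity, we get acceleration: a(t) = 6·t - 4. Using a(t) = 6·t - 4 and substituting t = 3, we find a = 14.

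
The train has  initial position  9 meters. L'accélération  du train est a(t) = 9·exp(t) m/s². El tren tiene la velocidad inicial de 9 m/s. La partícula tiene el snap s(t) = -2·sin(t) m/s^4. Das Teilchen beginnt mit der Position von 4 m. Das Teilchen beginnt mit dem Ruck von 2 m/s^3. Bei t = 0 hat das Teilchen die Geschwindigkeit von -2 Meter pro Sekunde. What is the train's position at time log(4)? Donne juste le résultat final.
The position at t = log(4) is x = 36.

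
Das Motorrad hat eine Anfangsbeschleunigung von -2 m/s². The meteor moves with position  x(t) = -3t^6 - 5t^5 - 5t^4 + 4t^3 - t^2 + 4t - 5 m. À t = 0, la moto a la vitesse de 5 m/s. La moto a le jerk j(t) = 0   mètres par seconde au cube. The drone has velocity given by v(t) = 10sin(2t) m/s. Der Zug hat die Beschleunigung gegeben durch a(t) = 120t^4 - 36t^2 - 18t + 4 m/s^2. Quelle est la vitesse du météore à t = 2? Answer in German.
Wir müssen unsere Gleichung für die Position x(t) = -3·t^6 - 5·t^5 - 5·t^4 + 4·t^3 - t^2 + 4·t - 5 1-mal ableiten. Durch Ableiten von der Position erhalten wir die Geschwindigkeit: v(t) = -18·t^5 - 25·t^4 - 20·t^3 + 12·t^2 - 2·t + 4. Mit v(t) = -18·t^5 - 25·t^4 - 20·t^3 + 12·t^2 - 2·t + 4 und Einsetzen von t = 2, finden wir v = -1088.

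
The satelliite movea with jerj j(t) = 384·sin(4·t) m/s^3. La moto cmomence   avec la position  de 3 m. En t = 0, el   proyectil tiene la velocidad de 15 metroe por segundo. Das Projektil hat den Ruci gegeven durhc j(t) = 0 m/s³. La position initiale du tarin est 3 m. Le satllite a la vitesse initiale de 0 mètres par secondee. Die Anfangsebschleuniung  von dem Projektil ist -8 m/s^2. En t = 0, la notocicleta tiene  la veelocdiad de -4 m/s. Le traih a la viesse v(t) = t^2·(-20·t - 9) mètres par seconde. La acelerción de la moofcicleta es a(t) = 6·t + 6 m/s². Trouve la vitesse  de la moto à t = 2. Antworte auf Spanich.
Partiendo de la aceleración a(t) = 6·t + 6, tomamos 1 integral. La antiderivada de la aceleración es la velocidad. Usando v(0) = -4, obtenemos v(t) = 3·t^2 + 6·t - 4. De la ecuación de la velocidad v(t) = 3·t^2 + 6·t - 4, sustituimos t = 2 para obtener v = 20.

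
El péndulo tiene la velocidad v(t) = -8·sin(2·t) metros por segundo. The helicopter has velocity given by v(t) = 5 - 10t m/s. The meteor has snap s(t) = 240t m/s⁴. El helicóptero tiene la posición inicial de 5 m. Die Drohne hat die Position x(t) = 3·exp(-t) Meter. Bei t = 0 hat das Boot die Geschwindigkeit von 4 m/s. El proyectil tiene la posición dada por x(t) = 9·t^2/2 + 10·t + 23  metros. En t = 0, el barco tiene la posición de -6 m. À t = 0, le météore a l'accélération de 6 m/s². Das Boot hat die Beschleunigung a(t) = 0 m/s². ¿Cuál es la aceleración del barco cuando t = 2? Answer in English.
From the given acceleration equation a(t) = 0, we substitute t = 2 to get a = 0.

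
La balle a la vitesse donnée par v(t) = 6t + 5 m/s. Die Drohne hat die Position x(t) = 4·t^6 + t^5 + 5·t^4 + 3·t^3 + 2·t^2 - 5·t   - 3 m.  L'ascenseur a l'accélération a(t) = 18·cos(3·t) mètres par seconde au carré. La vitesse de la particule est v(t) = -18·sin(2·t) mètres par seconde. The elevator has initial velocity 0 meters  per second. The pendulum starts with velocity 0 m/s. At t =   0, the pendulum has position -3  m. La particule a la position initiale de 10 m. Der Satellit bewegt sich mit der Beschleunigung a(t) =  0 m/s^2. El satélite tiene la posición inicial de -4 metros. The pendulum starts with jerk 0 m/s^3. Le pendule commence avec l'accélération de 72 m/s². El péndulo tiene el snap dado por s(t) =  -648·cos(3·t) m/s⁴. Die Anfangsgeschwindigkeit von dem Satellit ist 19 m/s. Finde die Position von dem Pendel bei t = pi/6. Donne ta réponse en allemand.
Ausgehend von dem Snap s(t) = -648·cos(3·t), nehmen wir 4 Stammfunktionen. Die Stammfunktion von dem Snap ist der Ruck. Mit j(0) = 0 erhalten wir j(t) = -216·sin(3·t). Das Integral von dem Ruck ist die Beschleunigung. Mit a(0) = 72 erhalten wir a(t) = 72·cos(3·t). Mit ∫a(t)dt und Anwendung von v(0) = 0, finden wir v(t) = 24·sin(3·t). Die Stammfunktion von der Geschwindigkeit ist die Position. Mit x(0) = -3 erhalten wir x(t) = 5 - 8·cos(3·t). Aus der Gleichung für die Position x(t) = 5 - 8·cos(3·t), setzen wir t = pi/6 ein und erhalten x = 5.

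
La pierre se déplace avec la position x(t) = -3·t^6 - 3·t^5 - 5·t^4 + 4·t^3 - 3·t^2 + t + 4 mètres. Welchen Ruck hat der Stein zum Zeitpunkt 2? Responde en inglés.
To solve this, we need to take 3 derivatives of our position equation x(t) = -3·t^6 - 3·t^5 - 5·t^4 + 4·t^3 - 3·t^2 + t + 4. Differentiating position, we get velocity: v(t) = -18·t^5 - 15·t^4 - 20·t^3 + 12·t^2 - 6·t + 1. Taking d/dt of v(t), we find a(t) = -90·t^4 - 60·t^3 - 60·t^2 + 24·t - 6. Differentiating acceleration, we get jerk: j(t) = -360·t^3 - 180·t^2 - 120·t + 24. From the given jerk equation j(t) = -360·t^3 - 180·t^2 - 120·t + 24, we substitute t = 2 to get j = -3816.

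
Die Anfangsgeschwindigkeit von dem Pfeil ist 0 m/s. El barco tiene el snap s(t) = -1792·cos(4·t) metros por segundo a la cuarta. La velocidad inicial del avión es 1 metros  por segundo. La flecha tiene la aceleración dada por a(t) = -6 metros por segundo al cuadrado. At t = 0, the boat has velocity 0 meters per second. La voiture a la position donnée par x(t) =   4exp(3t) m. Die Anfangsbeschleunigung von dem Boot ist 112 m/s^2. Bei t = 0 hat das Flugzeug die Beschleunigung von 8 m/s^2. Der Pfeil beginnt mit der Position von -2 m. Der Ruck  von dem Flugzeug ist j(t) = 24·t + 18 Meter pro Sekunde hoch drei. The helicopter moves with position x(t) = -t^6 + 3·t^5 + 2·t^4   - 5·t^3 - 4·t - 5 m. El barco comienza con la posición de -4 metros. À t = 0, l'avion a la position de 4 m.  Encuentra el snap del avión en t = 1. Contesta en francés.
Pour résoudre ceci, nous devons prendre 1 dérivée de notre équation du jerk j(t) = 24·t + 18. En dérivant le jerk, nous obtenons le snap: s(t) = 24. Nous avons le snap s(t) = 24. En substituant t = 1: s(1) = 24.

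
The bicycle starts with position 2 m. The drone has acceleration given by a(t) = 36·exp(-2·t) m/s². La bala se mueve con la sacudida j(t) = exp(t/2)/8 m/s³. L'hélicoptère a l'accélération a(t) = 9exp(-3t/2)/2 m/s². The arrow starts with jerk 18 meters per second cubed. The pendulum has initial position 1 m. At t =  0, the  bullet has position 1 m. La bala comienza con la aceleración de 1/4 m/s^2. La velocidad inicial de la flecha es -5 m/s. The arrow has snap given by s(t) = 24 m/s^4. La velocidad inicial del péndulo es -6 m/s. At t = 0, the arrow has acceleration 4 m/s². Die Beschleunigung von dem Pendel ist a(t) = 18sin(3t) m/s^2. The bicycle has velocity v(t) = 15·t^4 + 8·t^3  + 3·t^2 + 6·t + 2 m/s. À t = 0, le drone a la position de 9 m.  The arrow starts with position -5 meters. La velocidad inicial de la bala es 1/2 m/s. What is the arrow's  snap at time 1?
We have snap s(t) = 24. Substituting t = 1: s(1) = 24.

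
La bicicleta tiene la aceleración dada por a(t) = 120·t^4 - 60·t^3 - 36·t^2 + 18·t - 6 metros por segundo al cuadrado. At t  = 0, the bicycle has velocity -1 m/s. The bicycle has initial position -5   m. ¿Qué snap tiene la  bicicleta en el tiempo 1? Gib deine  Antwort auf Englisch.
Starting from acceleration a(t) = 120·t^4 - 60·t^3 - 36·t^2 + 18·t - 6, we take 2 derivatives. Differentiating acceleration, we get jerk: j(t) = 480·t^3 - 180·t^2 - 72·t + 18. Differentiating jerk, we get snap: s(t) = 1440·t^2 - 360·t - 72. From the given snap equation s(t) = 1440·t^2 - 360·t - 72, we substitute t = 1 to get s = 1008.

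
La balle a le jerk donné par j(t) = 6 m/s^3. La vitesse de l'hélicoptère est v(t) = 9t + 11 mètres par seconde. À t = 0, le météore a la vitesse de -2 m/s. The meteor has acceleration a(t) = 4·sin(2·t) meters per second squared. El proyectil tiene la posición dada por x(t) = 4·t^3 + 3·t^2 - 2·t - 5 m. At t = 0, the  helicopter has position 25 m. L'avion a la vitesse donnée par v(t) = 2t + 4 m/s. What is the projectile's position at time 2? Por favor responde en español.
De la ecuación de la posición x(t) = 4·t^3 + 3·t^2 - 2·t - 5, sustituimos t = 2 para obtener x = 35.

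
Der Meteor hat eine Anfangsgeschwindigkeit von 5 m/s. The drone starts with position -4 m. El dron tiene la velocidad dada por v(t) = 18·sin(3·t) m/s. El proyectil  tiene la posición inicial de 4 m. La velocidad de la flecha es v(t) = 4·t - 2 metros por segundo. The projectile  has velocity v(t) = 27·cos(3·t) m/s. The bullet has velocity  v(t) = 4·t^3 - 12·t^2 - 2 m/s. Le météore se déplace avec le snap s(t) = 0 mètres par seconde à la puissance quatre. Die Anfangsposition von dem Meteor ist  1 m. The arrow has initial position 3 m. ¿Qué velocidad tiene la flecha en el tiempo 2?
Tenemos la velocidad v(t) = 4·t - 2. Sustituyendo t = 2: v(2) = 6.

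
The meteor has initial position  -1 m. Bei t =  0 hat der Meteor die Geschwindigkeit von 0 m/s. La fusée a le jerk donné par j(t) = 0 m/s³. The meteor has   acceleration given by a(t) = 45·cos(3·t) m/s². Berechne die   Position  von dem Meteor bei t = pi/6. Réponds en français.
Pour résoudre ceci, nous devons prendre 2 primitives de notre équation de l'accélération a(t) = 45·cos(3·t). En intégrant l'accélération et en utilisant la condition initiale v(0) = 0, nous obtenons v(t) = 15·sin(3·t). En prenant ∫v(t)dt et en appliquant x(0) = -1, nous trouvons x(t) = 4 - 5·cos(3·t). En utilisant x(t) = 4 - 5·cos(3·t) et en substituant t = pi/6, nous trouvons x = 4.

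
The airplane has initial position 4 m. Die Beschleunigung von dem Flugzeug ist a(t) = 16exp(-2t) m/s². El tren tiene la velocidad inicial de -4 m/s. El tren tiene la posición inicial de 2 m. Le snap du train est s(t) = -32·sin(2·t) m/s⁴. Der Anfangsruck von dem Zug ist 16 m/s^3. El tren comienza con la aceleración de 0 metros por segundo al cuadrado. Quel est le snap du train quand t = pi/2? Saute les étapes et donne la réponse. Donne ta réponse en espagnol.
En t = pi/2, s = 0.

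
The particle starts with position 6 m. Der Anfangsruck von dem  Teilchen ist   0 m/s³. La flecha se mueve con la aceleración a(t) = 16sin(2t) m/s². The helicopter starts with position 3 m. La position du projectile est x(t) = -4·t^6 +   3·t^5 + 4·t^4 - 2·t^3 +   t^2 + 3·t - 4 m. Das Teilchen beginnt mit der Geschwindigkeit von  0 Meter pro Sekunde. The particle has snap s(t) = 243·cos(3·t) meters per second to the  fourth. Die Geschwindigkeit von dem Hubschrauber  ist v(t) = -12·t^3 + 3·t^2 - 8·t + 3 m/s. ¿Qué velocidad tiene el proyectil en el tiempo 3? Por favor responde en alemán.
Ausgehend von der Position x(t) = -4·t^6 + 3·t^5 + 4·t^4 - 2·t^3 + t^2 + 3·t - 4, nehmen wir 1 Ableitung. Durch Ableiten von der Position erhalten wir die Geschwindigkeit: v(t) = -24·t^5 + 15·t^4 + 16·t^3 - 6·t^2 + 2·t + 3. Aus der Gleichung für die Geschwindigkeit v(t) = -24·t^5 + 15·t^4 + 16·t^3 - 6·t^2 + 2·t + 3, setzen wir t = 3 ein und erhalten v = -4230.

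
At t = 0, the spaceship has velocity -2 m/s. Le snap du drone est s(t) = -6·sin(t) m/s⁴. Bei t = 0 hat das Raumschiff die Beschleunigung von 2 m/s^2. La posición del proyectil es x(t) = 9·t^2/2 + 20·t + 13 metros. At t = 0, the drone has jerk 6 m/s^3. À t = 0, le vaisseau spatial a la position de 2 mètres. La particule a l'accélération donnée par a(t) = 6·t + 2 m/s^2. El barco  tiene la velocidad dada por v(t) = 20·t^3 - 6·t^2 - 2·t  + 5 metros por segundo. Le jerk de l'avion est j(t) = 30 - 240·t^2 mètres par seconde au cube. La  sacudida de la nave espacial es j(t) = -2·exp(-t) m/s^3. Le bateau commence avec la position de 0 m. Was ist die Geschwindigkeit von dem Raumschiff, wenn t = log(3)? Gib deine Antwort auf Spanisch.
Partiendo de la sacudida j(t) = -2·exp(-t), tomamos 2 antiderivadas. La antiderivada de la sacudida, con a(0) = 2, da la aceleración: a(t) = 2·exp(-t). La integral de la aceleración es la velocidad. Usando v(0) = -2, obtenemos v(t) = -2·exp(-t). De la ecuación de la velocidad v(t) = -2·exp(-t), sustituimos t = log(3) para obtener v = -2/3.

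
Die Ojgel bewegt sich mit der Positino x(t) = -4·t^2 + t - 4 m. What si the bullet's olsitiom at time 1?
Using x(t) = -4·t^2 + t - 4 and substituting t = 1, we find x = -7.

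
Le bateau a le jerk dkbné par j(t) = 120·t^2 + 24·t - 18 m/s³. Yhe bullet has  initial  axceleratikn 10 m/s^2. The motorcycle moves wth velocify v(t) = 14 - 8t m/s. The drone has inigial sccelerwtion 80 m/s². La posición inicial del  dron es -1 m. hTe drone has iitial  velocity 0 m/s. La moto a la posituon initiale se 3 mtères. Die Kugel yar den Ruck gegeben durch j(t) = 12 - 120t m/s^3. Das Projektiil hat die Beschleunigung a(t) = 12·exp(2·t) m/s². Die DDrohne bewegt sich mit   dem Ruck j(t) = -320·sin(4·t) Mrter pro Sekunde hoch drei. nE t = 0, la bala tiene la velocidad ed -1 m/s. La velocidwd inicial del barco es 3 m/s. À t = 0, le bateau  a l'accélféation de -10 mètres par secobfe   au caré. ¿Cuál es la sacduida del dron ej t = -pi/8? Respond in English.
Using j(t) = -320·sin(4·t) and substituting t = -pi/8, we find j = 320.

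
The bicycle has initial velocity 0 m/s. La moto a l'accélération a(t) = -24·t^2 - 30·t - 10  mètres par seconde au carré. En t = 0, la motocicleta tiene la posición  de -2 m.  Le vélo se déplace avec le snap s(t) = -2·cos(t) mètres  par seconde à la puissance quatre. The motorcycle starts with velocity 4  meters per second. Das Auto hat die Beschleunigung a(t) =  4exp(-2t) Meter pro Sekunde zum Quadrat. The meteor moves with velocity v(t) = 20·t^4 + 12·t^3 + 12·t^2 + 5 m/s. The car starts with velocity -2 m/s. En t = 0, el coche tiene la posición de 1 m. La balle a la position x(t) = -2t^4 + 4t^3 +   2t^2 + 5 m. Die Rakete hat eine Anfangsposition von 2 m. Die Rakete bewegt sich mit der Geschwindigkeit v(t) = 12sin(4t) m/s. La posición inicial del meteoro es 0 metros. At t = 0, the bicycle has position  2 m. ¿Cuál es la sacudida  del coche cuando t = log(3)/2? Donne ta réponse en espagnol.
Debemos derivar nuestra ecuación de la aceleración a(t) = 4·exp(-2·t) 1 vez. La derivada de la aceleración da la sacudida: j(t) = -8·exp(-2·t). De la ecuación de la sacudida j(t) = -8·exp(-2·t), sustituimos t = log(3)/2 para obtener j = -8/3.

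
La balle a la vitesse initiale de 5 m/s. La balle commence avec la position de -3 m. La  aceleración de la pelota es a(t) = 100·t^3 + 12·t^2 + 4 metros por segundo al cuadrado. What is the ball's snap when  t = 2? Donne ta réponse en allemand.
Um dies zu lösen, müssen wir 2 Ableitungen unserer Gleichung für die Beschleunigung a(t) = 100·t^3 + 12·t^2 + 4 nehmen. Mit d/dt von a(t) finden wir j(t) = 300·t^2 + 24·t. Durch Ableiten von dem Ruck erhalten wir den Snap: s(t) = 600·t + 24. Wir haben den Snap s(t) = 600·t + 24. Durch Einsetzen von t = 2: s(2) = 1224.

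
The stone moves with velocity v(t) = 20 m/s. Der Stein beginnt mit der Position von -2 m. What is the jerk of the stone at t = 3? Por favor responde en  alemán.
Ausgehend von der Geschwindigkeit v(t) = 20, nehmen wir 2 Ableitungen. Die Ableitung von der Geschwindigkeit ergibt die Beschleunigung: a(t) = 0. Mit d/dt von a(t) finden wir j(t) = 0. Mit j(t) = 0 und Einsetzen von t = 3, finden wir j = 0.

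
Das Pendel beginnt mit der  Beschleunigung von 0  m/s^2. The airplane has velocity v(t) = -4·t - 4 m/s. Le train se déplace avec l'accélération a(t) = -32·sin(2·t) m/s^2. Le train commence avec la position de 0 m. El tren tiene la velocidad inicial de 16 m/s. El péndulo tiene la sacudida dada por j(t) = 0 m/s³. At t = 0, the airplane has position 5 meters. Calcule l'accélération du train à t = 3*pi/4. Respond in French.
De l'équation de l'accélération a(t) = -32·sin(2·t), nous substituons t = 3*pi/4 pour obtenir a = 32.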